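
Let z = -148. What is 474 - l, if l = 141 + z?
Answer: 481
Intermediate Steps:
l = -7 (l = 141 - 148 = -7)
474 - l = 474 - 1*(-7) = 474 + 7 = 481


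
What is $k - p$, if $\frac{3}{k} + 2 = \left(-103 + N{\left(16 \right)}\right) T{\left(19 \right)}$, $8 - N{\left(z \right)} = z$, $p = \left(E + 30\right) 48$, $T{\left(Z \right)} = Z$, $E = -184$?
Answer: $\frac{15604509}{2111} \approx 7392.0$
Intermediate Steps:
$p = -7392$ ($p = \left(-184 + 30\right) 48 = \left(-154\right) 48 = -7392$)
$N{\left(z \right)} = 8 - z$
$k = - \frac{3}{2111}$ ($k = \frac{3}{-2 + \left(-103 + \left(8 - 16\right)\right) 19} = \frac{3}{-2 + \left(-103 - 8\right) 19} = \frac{3}{-2 - 2109} = \frac{3}{-2111} = 3 \left(- \frac{1}{2111}\right) = - \frac{3}{2111} \approx -0.0014211$)
$k - p = - \frac{3}{2111} - -7392 = - \frac{3}{2111} + 7392 = \frac{15604509}{2111}$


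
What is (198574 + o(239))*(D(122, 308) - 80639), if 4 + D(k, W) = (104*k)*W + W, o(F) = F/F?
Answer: 760059514175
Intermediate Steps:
o(F) = 1
D(k, W) = -4 + W + 104*W*k (D(k, W) = -4 + ((104*k)*W + W) = -4 + (104*W*k + W) = -4 + (W + 104*W*k) = -4 + W + 104*W*k)
(198574 + o(239))*(D(122, 308) - 80639) = (198574 + 1)*((-4 + 308 + 104*308*122) - 80639) = 198575*((-4 + 308 + 3907904) - 80639) = 198575*(3908208 - 80639) = 198575*3827569 = 760059514175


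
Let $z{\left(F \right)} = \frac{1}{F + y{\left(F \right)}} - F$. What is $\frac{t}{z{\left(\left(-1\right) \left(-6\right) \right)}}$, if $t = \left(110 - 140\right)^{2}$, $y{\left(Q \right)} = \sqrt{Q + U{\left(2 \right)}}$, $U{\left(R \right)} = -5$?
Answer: $- \frac{6300}{41} \approx -153.66$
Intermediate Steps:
$y{\left(Q \right)} = \sqrt{-5 + Q}$ ($y{\left(Q \right)} = \sqrt{Q - 5} = \sqrt{-5 + Q}$)
$t = 900$ ($t = \left(-30\right)^{2} = 900$)
$z{\left(F \right)} = \frac{1}{F + \sqrt{-5 + F}} - F$
$\frac{t}{z{\left(\left(-1\right) \left(-6\right) \right)}} = \frac{900}{\frac{1}{\left(-1\right) \left(-6\right) + \sqrt{-5 - -6}} \left(1 - \left(\left(-1\right) \left(-6\right)\right)^{2} - \left(-1\right) \left(-6\right) \sqrt{-5 - -6}\right)} = \frac{900}{\frac{1}{6 + \sqrt{-5 + 6}} \left(1 - 6^{2} - 6 \sqrt{-5 + 6}\right)} = \frac{900}{\frac{1}{6 + \sqrt{1}} \left(1 - 36 - 6 \sqrt{1}\right)} = \frac{900}{\frac{1}{6 + 1} \left(1 - 36 - 6 \cdot 1\right)} = \frac{900}{\frac{1}{7} \left(1 - 36 - 6\right)} = \frac{900}{\frac{1}{7} \left(-41\right)} = \frac{900}{- \frac{41}{7}} = 900 \left(- \frac{7}{41}\right) = - \frac{6300}{41}$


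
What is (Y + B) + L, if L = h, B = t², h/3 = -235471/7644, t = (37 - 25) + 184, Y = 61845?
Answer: 255229557/2548 ≈ 1.0017e+5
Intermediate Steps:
t = 196 (t = 12 + 184 = 196)
h = -235471/2548 (h = 3*(-235471/7644) = -235471/2548 ≈ -92.414)
B = 38416 (B = 196² = 38416)
L = -235471/2548 ≈ -92.414
(Y + B) + L = (61845 + 38416) - 235471/2548 = 100261 - 235471/2548 = 255229557/2548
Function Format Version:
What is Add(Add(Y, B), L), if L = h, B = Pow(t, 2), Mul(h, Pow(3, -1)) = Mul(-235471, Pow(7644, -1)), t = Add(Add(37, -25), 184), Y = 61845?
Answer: Rational(255229557, 2548) ≈ 1.0017e+5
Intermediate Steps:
t = 196 (t = Add(12, 184) = 196)
h = Rational(-235471, 2548) (h = Mul(3, Mul(-235471, Pow(7644, -1))) = Mul(3, Mul(-235471, Rational(1, 7644))) = Mul(3, Rational(-235471, 7644)) = Rational(-235471, 2548) ≈ -92.414)
B = 38416 (B = Pow(196, 2) = 38416)
L = Rational(-235471, 2548) ≈ -92.414
Add(Add(Y, B), L) = Add(Add(61845, 38416), Rational(-235471, 2548)) = Add(100261, Rational(-235471, 2548)) = Rational(255229557, 2548)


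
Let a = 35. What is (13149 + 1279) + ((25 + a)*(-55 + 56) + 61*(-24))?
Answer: 13024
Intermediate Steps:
(13149 + 1279) + ((25 + a)*(-55 + 56) + 61*(-24)) = (13149 + 1279) + ((25 + 35)*(-55 + 56) + 61*(-24)) = 14428 + (60*1 - 1464) = 14428 + (60 - 1464) = 14428 - 1404 = 13024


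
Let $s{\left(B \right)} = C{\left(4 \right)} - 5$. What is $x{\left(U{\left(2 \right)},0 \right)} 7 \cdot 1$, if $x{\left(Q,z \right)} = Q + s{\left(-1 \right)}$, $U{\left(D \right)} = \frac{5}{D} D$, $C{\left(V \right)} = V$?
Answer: $28$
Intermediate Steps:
$U{\left(D \right)} = 5$
$s{\left(B \right)} = -1$ ($s{\left(B \right)} = 4 - 5 = -1$)
$x{\left(Q,z \right)} = -1 + Q$ ($x{\left(Q,z \right)} = Q - 1 = -1 + Q$)
$x{\left(U{\left(2 \right)},0 \right)} 7 \cdot 1 = \left(-1 + 5\right) 7 \cdot 1 = 4 \cdot 7 \cdot 1 = 28 \cdot 1 = 28$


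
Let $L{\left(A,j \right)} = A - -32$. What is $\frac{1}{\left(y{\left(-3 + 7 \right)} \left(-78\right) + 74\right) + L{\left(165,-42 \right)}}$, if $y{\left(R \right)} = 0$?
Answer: $\frac{1}{271} \approx 0.00369$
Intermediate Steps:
$L{\left(A,j \right)} = 32 + A$ ($L{\left(A,j \right)} = A + 32 = 32 + A$)
$\frac{1}{\left(y{\left(-3 + 7 \right)} \left(-78\right) + 74\right) + L{\left(165,-42 \right)}} = \frac{1}{\left(0 \left(-78\right) + 74\right) + \left(32 + 165\right)} = \frac{1}{\left(0 + 74\right) + 197} = \frac{1}{74 + 197} = \frac{1}{271}$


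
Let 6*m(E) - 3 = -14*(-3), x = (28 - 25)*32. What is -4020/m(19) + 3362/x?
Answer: -24047/48 ≈ -500.98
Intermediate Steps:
x = 96 (x = 3*32 = 96)
m(E) = 15/2 (m(E) = 1/2 + (-14*(-3))/6 = 1/2 + (1/6)*42 = 1/2 + 7 = 15/2)
-4020/m(19) + 3362/x = -4020/15/2 + 3362/96 = -4020*2/15 + 3362*(1/96) = -536 + 1681/48 = -24047/48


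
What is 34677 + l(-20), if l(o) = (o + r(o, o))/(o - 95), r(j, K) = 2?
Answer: 3987873/115 ≈ 34677.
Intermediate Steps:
l(o) = (2 + o)/(-95 + o) (l(o) = (o + 2)/(o - 95) = (2 + o)/(-95 + o))
34677 + l(-20) = 34677 + (2 - 20)/(-95 - 20) = 34677 - 18/(-115) = 34677 - 1/115*(-18) = 34677 + 18/115 = 3987873/115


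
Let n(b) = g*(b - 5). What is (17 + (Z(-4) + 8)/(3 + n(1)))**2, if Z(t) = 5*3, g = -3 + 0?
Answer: 77284/225 ≈ 343.48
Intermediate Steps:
g = -3
Z(t) = 15
n(b) = 15 - 3*b (n(b) = -3*(b - 5) = -3*(-5 + b) = 15 - 3*b)
(17 + (Z(-4) + 8)/(3 + n(1)))**2 = (17 + (15 + 8)/(3 + (15 - 3*1)))**2 = (17 + 23/(3 + (15 - 3)))**2 = (17 + 23/(3 + 12))**2 = (17 + 23/15)**2 = (278/15)**2 = 77284/225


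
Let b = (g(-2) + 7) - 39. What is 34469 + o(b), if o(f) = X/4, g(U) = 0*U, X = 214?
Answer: 69045/2 ≈ 34523.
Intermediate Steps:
g(U) = 0
b = -32 (b = (0 + 7) - 39 = 7 - 39 = -32)
o(f) = 107/2 (o(f) = 214/4 = 214*(¼) = 107/2)
34469 + o(b) = 34469 + 107/2 = 69045/2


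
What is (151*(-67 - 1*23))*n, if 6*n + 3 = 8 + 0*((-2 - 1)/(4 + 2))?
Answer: -11325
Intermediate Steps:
n = ⅚ (n = -½ + (8 + 0*((-2 - 1)/(4 + 2)))/6 = -½ + (8 + 0*(-3/6))/6 = -½ + (8 + 0*(-3*⅙))/6 = -½ + (8 + 0*(-½))/6 = -½ + (8 + 0)/6 = -½ + (⅙)*8 = -½ + 4/3 = ⅚ ≈ 0.83333)
(151*(-67 - 1*23))*n = (151*(-67 - 1*23))*(⅚) = (151*(-67 - 23))*(⅚) = (151*(-90))*(⅚) = -13590*⅚ = -11325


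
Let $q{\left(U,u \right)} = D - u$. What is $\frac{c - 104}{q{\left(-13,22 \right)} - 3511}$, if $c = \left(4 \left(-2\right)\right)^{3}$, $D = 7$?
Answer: $\frac{308}{1763} \approx 0.1747$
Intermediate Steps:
$q{\left(U,u \right)} = 7 - u$
$c = -512$ ($c = \left(-8\right)^{3} = -512$)
$\frac{c - 104}{q{\left(-13,22 \right)} - 3511} = \frac{-512 - 104}{\left(7 - 22\right) - 3511} = \frac{-512 + \left(-239 + 135\right)}{\left(7 - 22\right) - 3511} = \frac{-512 - 104}{-15 - 3511} = - \frac{616}{-3526} = \left(-616\right) \left(- \frac{1}{3526}\right) = \frac{308}{1763}$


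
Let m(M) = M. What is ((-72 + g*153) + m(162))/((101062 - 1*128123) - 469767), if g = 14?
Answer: -558/124207 ≈ -0.0044925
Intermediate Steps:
((-72 + g*153) + m(162))/((101062 - 1*128123) - 469767) = ((-72 + 14*153) + 162)/((101062 - 1*128123) - 469767) = ((-72 + 2142) + 162)/((101062 - 128123) - 469767) = (2070 + 162)/(-27061 - 469767) = 2232/(-496828) = 2232*(-1/496828) = -558/124207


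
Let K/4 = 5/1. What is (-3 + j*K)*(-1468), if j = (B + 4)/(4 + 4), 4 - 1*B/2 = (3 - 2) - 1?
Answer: -39636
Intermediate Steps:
K = 20 (K = 4*(5/1) = 4*(5*1) = 4*5 = 20)
B = 8 (B = 8 - 2*((3 - 2) - 1) = 8 - 2*(1 - 1) = 8 - 2*0 = 8 + 0 = 8)
j = 3/2 (j = (8 + 4)/(4 + 4) = 12/8 = 12*(1/8) = 3/2 ≈ 1.5000)
(-3 + j*K)*(-1468) = (-3 + (3/2)*20)*(-1468) = (-3 + 30)*(-1468) = 27*(-1468) = -39636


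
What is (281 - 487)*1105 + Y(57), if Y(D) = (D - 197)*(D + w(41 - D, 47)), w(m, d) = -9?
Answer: -234350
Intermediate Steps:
Y(D) = (-197 + D)*(-9 + D) (Y(D) = (D - 197)*(D - 9) = (-197 + D)*(-9 + D))
(281 - 487)*1105 + Y(57) = (281 - 487)*1105 + (1773 + 57² - 206*57) = -206*1105 + (1773 + 3249 - 11742) = -227630 - 6720 = -234350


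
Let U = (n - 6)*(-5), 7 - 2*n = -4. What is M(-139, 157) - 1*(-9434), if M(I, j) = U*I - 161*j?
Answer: -32381/2 ≈ -16191.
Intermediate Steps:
n = 11/2 (n = 7/2 - ½*(-4) = 7/2 + 2 = 11/2 ≈ 5.5000)
U = 5/2 (U = (11/2 - 6)*(-5) = -½*(-5) = 5/2 ≈ 2.5000)
M(I, j) = -161*j + 5*I/2 (M(I, j) = 5*I/2 - 161*j = -161*j + 5*I/2)
M(-139, 157) - 1*(-9434) = (-161*157 + (5/2)*(-139)) - 1*(-9434) = (-25277 - 695/2) + 9434 = -51249/2 + 9434 = -32381/2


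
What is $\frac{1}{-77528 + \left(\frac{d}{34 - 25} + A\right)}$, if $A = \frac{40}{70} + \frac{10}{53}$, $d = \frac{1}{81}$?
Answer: $- \frac{270459}{20967939403} \approx -1.2899 \cdot 10^{-5}$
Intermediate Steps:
$d = \frac{1}{81} \approx 0.012346$
$A = \frac{282}{371}$ ($A = 40 \cdot \frac{1}{70} + 10 \cdot \frac{1}{53} = \frac{4}{7} + \frac{10}{53} = \frac{282}{371} \approx 0.76011$)
$\frac{1}{-77528 + \left(\frac{d}{34 - 25} + A\right)} = \frac{1}{-77528 + \left(\frac{1}{81 \left(34 - 25\right)} + \frac{282}{371}\right)} = \frac{1}{-77528 + \left(\frac{1}{81 \cdot 9} + \frac{282}{371}\right)} = \frac{1}{-77528 + \left(\frac{1}{81} \cdot \frac{1}{9} + \frac{282}{371}\right)} = \frac{1}{-77528 + \left(\frac{1}{729} + \frac{282}{371}\right)} = \frac{1}{-77528 + \frac{205949}{270459}} = \frac{1}{- \frac{20967939403}{270459}} = - \frac{270459}{20967939403}$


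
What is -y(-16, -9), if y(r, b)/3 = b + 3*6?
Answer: -27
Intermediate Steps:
y(r, b) = 54 + 3*b (y(r, b) = 3*(b + 3*6) = 3*(b + 18) = 3*(18 + b) = 54 + 3*b)
-y(-16, -9) = -(54 + 3*(-9)) = -(54 - 27) = -1*27 = -27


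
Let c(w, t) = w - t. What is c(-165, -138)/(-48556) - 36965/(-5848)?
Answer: 448757609/70988872 ≈ 6.3215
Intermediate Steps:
c(-165, -138)/(-48556) - 36965/(-5848) = (-165 - 1*(-138))/(-48556) - 36965/(-5848) = (-165 + 138)*(-1/48556) - 36965*(-1/5848) = -27*(-1/48556) + 36965/5848 = 27/48556 + 36965/5848 = 448757609/70988872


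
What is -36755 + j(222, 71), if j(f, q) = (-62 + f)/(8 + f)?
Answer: -845349/23 ≈ -36754.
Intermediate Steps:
j(f, q) = (-62 + f)/(8 + f)
-36755 + j(222, 71) = -36755 + (-62 + 222)/(8 + 222) = -36755 + 160/230 = -36755 + (1/230)*160 = -36755 + 16/23 = -845349/23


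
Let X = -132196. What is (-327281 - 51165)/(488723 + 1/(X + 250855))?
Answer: -22453011957/28995691229 ≈ -0.77436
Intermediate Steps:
(-327281 - 51165)/(488723 + 1/(X + 250855)) = (-327281 - 51165)/(488723 + 1/(-132196 + 250855)) = -378446/(488723 + 1/118659) = -378446/57991382458/118659 = -378446*118659/57991382458 = -22453011957/28995691229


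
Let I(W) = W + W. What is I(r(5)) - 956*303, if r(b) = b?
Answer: -289658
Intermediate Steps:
I(W) = 2*W
I(r(5)) - 956*303 = 2*5 - 956*303 = 10 - 289668 = -289658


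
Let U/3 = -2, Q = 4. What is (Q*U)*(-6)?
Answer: 144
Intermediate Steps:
U = -6 (U = 3*(-2) = -6)
(Q*U)*(-6) = (4*(-6))*(-6) = -24*(-6) = 144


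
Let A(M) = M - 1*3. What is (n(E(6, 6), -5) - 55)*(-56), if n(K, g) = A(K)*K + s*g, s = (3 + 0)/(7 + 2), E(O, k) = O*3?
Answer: -35840/3 ≈ -11947.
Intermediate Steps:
A(M) = -3 + M (A(M) = M - 3 = -3 + M)
E(O, k) = 3*O
s = 1/3 (s = 3/9 = 3*(1/9) = 1/3 ≈ 0.33333)
n(K, g) = g/3 + K*(-3 + K) (n(K, g) = (-3 + K)*K + g/3 = K*(-3 + K) + g/3 = g/3 + K*(-3 + K))
(n(E(6, 6), -5) - 55)*(-56) = (((1/3)*(-5) + (3*6)*(-3 + 3*6)) - 55)*(-56) = ((-5/3 + 18*(-3 + 18)) - 55)*(-56) = ((-5/3 + 18*15) - 55)*(-56) = ((-5/3 + 270) - 55)*(-56) = (805/3 - 55)*(-56) = (640/3)*(-56) = -35840/3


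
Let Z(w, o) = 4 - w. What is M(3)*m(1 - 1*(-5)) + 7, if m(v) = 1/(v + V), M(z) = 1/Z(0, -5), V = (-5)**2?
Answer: 869/124 ≈ 7.0081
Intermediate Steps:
V = 25
M(z) = 1/4 (M(z) = 1/(4 - 1*0) = 1/(4 + 0) = 1/4)
m(v) = 1/(25 + v) (m(v) = 1/(v + 25) = 1/(25 + v))
M(3)*m(1 - 1*(-5)) + 7 = 1/(4*(25 + (1 - 1*(-5)))) + 7 = 1/(4*(25 + (1 + 5))) + 7 = 1/(4*(25 + 6)) + 7 = (1/4)/31 + 7 = (1/4)*(1/31) + 7 = 1/124 + 7 = 869/124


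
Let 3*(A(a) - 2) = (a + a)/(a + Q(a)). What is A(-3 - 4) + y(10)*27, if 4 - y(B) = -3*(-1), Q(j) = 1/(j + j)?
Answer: 8809/297 ≈ 29.660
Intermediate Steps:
Q(j) = 1/(2*j)
y(B) = 1 (y(B) = 4 - (-3)*(-1) = 4 - 1*3 = 4 - 3 = 1)
A(a) = 2 + 2*a/(3*(a + 1/(2*a))) (A(a) = 2 + ((a + a)/(a + 1/(2*a)))/3 = 2 + ((2*a)/(a + 1/(2*a)))/3 = 2 + (2*a/(a + 1/(2*a)))/3 = 2 + 2*a/(3*(a + 1/(2*a))))
A(-3 - 4) + y(10)*27 = 2*(3 + 8*(-3 - 4)**2)/(3*(1 + 2*(-3 - 4)**2)) + 1*27 = 2*(3 + 8*(-7)**2)/(3*(1 + 2*(-7)**2)) + 27 = 2*(3 + 8*49)/(3*(1 + 2*49)) + 27 = 2*(3 + 392)/(3*(1 + 98)) + 27 = (2/3)*395/99 + 27 = (2/3)*(1/99)*395 + 27 = 790/297 + 27 = 8809/297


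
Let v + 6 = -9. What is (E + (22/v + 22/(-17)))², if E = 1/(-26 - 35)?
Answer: 1866153601/241958025 ≈ 7.7127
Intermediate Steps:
v = -15 (v = -6 - 9 = -15)
E = -1/61 (E = 1/(-61) = -1/61 ≈ -0.016393)
(E + (22/v + 22/(-17)))² = (-1/61 + (22/(-15) + 22/(-17)))² = (-1/61 + (22*(-1/15) + 22*(-1/17)))² = (-1/61 + (-22/15 - 22/17))² = (-1/61 - 704/255)² = (-43199/15555)² = 1866153601/241958025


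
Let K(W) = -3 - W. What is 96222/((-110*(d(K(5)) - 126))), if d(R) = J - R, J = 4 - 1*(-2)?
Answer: 6873/880 ≈ 7.8102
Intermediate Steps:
J = 6 (J = 4 + 2 = 6)
d(R) = 6 - R
96222/((-110*(d(K(5)) - 126))) = 96222/((-110*((6 - (-3 - 1*5)) - 126))) = 96222/((-110*((6 - (-3 - 5)) - 126))) = 96222/((-110*((6 - 1*(-8)) - 126))) = 96222/((-110*((6 + 8) - 126))) = 96222/((-110*(14 - 126))) = 96222/((-110*(-112))) = 96222/12320 = 96222*(1/12320) = 6873/880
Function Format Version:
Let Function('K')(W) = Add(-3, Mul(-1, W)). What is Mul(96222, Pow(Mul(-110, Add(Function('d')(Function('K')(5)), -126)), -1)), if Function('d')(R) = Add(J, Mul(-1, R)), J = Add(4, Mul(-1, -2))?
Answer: Rational(6873, 880) ≈ 7.8102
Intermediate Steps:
J = 6 (J = Add(4, 2) = 6)
Function('d')(R) = Add(6, Mul(-1, R))
Mul(96222, Pow(Mul(-110, Add(Function('d')(Function('K')(5)), -126)), -1)) = Mul(96222, Pow(Mul(-110, Add(Add(6, Mul(-1, Add(-3, Mul(-1, 5)))), -126)), -1)) = Mul(96222, Pow(Mul(-110, Add(Add(6, Mul(-1, Add(-3, -5))), -126)), -1)) = Mul(96222, Pow(Mul(-110, Add(Add(6, Mul(-1, -8)), -126)), -1)) = Mul(96222, Pow(Mul(-110, Add(Add(6, 8), -126)), -1)) = Mul(96222, Pow(Mul(-110, Add(14, -126)), -1)) = Mul(96222, Pow(Mul(-110, -112), -1)) = Mul(96222, Pow(12320, -1)) = Mul(96222, Rational(1, 12320)) = Rational(6873, 880)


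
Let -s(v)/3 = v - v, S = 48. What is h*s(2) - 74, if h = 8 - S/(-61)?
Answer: -74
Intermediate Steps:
h = 536/61 (h = 8 - 48/(-61) = 8 - 48*(-1)/61 = 8 - 1*(-48/61) = 8 + 48/61 = 536/61 ≈ 8.7869)
s(v) = 0 (s(v) = -3*(v - v) = -3*0 = 0)
h*s(2) - 74 = (536/61)*0 - 74 = 0 - 74 = -74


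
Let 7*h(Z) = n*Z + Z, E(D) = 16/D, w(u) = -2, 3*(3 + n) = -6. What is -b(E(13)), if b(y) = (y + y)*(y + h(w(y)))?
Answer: -6912/1183 ≈ -5.8428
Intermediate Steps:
n = -5 (n = -3 + (⅓)*(-6) = -3 - 2 = -5)
h(Z) = -4*Z/7 (h(Z) = (-5*Z + Z)/7 = (-4*Z)/7 = -4*Z/7)
b(y) = 2*y*(8/7 + y) (b(y) = (y + y)*(y - 4/7*(-2)) = (2*y)*(y + 8/7) = (2*y)*(8/7 + y) = 2*y*(8/7 + y))
-b(E(13)) = -2*16/13*(8 + 7*(16/13))/7 = -2*16*(1/13)*(8 + 7*(16*(1/13)))/7 = -2*16*(8 + 7*(16/13))/(7*13) = -2*16*(8 + 112/13)/(7*13) = -2*16*216/(7*13*13) = -1*6912/1183 = -6912/1183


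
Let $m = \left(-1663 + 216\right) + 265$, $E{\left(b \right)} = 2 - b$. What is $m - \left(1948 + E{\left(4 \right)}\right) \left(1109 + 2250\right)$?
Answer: $-6537796$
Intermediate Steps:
$m = -1182$ ($m = -1447 + 265 = -1182$)
$m - \left(1948 + E{\left(4 \right)}\right) \left(1109 + 2250\right) = -1182 - \left(1948 + \left(2 - 4\right)\right) \left(1109 + 2250\right) = -1182 - \left(1948 + \left(2 - 4\right)\right) 3359 = -1182 - \left(1948 - 2\right) 3359 = -1182 - 1946 \cdot 3359 = -1182 - 6536614 = -6537796$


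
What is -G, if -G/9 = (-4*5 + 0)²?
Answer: 3600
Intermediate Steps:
G = -3600 (G = -9*(-4*5 + 0)² = -9*(-20 + 0)² = -9*(-20)² = -9*400 = -3600)
-G = -1*(-3600) = 3600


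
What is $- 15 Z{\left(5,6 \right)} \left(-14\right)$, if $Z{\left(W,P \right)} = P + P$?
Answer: $2520$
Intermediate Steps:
$Z{\left(W,P \right)} = 2 P$
$- 15 Z{\left(5,6 \right)} \left(-14\right) = - 15 \cdot 2 \cdot 6 \left(-14\right) = \left(-15\right) 12 \left(-14\right) = \left(-180\right) \left(-14\right) = 2520$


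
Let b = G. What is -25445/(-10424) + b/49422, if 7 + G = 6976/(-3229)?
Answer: 2030148668707/831749921256 ≈ 2.4408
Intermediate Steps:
G = -29579/3229 (G = -7 + 6976/(-3229) = -7 + 6976*(-1/3229) = -7 - 6976/3229 = -29579/3229 ≈ -9.1604)
b = -29579/3229 ≈ -9.1604
-25445/(-10424) + b/49422 = -25445/(-10424) - 29579/3229/49422 = -25445*(-1/10424) - 29579/3229*1/49422 = 25445/10424 - 29579/159583638 = 2030148668707/831749921256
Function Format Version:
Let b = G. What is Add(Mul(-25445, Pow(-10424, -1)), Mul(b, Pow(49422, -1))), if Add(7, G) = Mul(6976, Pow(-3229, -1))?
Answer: Rational(2030148668707, 831749921256) ≈ 2.4408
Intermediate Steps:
G = Rational(-29579, 3229) (G = Add(-7, Mul(6976, Pow(-3229, -1))) = Add(-7, Mul(6976, Rational(-1, 3229))) = Add(-7, Rational(-6976, 3229)) = Rational(-29579, 3229) ≈ -9.1604)
b = Rational(-29579, 3229) ≈ -9.1604
Add(Mul(-25445, Pow(-10424, -1)), Mul(b, Pow(49422, -1))) = Add(Mul(-25445, Pow(-10424, -1)), Mul(Rational(-29579, 3229), Pow(49422, -1))) = Add(Mul(-25445, Rational(-1, 10424)), Mul(Rational(-29579, 3229), Rational(1, 49422))) = Add(Rational(25445, 10424), Rational(-29579, 159583638)) = Rational(2030148668707, 831749921256)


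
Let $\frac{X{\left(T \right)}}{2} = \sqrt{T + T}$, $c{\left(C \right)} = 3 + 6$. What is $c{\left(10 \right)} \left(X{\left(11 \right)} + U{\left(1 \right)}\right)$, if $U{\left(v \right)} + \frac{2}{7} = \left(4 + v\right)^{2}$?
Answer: $\frac{1557}{7} + 18 \sqrt{22} \approx 306.86$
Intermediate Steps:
$c{\left(C \right)} = 9$
$X{\left(T \right)} = 2 \sqrt{2} \sqrt{T}$ ($X{\left(T \right)} = 2 \sqrt{T + T} = 2 \sqrt{2 T} = 2 \sqrt{2} \sqrt{T}$)
$U{\left(v \right)} = - \frac{2}{7} + \left(4 + v\right)^{2}$
$c{\left(10 \right)} \left(X{\left(11 \right)} + U{\left(1 \right)}\right) = 9 \left(2 \sqrt{2} \sqrt{11} - \left(\frac{2}{7} - \left(4 + 1\right)^{2}\right)\right) = 9 \left(2 \sqrt{22} - \left(\frac{2}{7} - 5^{2}\right)\right) = 9 \left(2 \sqrt{22} + \left(- \frac{2}{7} + 25\right)\right) = 9 \left(2 \sqrt{22} + \frac{173}{7}\right) = 9 \left(\frac{173}{7} + 2 \sqrt{22}\right) = \frac{1557}{7} + 18 \sqrt{22}$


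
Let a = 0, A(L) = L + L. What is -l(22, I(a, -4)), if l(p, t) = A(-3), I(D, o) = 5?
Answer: 6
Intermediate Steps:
A(L) = 2*L
l(p, t) = -6 (l(p, t) = 2*(-3) = -6)
-l(22, I(a, -4)) = -1*(-6) = 6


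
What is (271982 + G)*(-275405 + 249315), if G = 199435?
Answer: -12299269530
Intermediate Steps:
(271982 + G)*(-275405 + 249315) = (271982 + 199435)*(-275405 + 249315) = 471417*(-26090) = -12299269530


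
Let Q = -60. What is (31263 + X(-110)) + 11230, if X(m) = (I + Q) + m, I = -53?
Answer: 42270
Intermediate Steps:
X(m) = -113 + m (X(m) = (-53 - 60) + m = -113 + m)
(31263 + X(-110)) + 11230 = (31263 + (-113 - 110)) + 11230 = (31263 - 223) + 11230 = 31040 + 11230 = 42270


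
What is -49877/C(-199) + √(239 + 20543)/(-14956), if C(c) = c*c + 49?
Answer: -49877/39650 - √20782/14956 ≈ -1.2676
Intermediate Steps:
C(c) = 49 + c² (C(c) = c² + 49 = 49 + c²)
-49877/C(-199) + √(239 + 20543)/(-14956) = -49877/(49 + (-199)²) + √(239 + 20543)/(-14956) = -49877/(49 + 39601) + √20782*(-1/14956) = -49877/39650 - √20782/14956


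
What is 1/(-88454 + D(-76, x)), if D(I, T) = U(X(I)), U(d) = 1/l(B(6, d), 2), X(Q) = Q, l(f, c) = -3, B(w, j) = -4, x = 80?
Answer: -3/265363 ≈ -1.1305e-5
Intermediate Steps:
U(d) = -⅓ (U(d) = 1/(-3) = -⅓)
D(I, T) = -⅓
1/(-88454 + D(-76, x)) = 1/(-88454 - ⅓) = 1/(-265363/3) = -3/265363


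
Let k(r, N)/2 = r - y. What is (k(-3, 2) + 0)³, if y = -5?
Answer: 64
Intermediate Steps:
k(r, N) = 10 + 2*r (k(r, N) = 2*(r - 1*(-5)) = 2*(r + 5) = 2*(5 + r) = 10 + 2*r)
(k(-3, 2) + 0)³ = ((10 + 2*(-3)) + 0)³ = ((10 - 6) + 0)³ = (4 + 0)³ = 4³ = 64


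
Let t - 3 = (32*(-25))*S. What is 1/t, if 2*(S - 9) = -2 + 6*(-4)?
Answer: 1/3203 ≈ 0.00031221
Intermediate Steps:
S = -4 (S = 9 + (-2 + 6*(-4))/2 = 9 + (-2 - 24)/2 = 9 + (½)*(-26) = 9 - 13 = -4)
t = 3203 (t = 3 + (32*(-25))*(-4) = 3 - 800*(-4) = 3 + 3200 = 3203)
1/t = 1/3203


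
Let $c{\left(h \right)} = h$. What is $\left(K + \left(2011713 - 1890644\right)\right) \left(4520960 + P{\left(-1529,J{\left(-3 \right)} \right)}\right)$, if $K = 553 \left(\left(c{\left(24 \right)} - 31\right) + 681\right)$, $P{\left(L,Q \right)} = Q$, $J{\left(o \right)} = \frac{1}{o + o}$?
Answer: $\frac{4464818554123}{2} \approx 2.2324 \cdot 10^{12}$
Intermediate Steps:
$J{\left(o \right)} = \frac{1}{2 o}$
$K = 372722$ ($K = 553 \left(\left(24 - 31\right) + 681\right) = 553 \left(-7 + 681\right) = 553 \cdot 674 = 372722$)
$\left(K + \left(2011713 - 1890644\right)\right) \left(4520960 + P{\left(-1529,J{\left(-3 \right)} \right)}\right) = \left(372722 + \left(2011713 - 1890644\right)\right) \left(4520960 + \frac{1}{2 \left(-3\right)}\right) = \left(372722 + \left(2011713 - 1890644\right)\right) \left(4520960 + \frac{1}{2} \left(- \frac{1}{3}\right)\right) = \left(372722 + 121069\right) \left(4520960 - \frac{1}{6}\right) = 493791 \cdot \frac{27125759}{6} = \frac{4464818554123}{2}$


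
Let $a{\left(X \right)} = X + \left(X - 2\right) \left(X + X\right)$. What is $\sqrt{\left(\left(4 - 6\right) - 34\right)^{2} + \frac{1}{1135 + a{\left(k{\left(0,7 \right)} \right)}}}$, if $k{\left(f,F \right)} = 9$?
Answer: $\frac{\sqrt{2090319670}}{1270} \approx 36.0$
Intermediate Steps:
$a{\left(X \right)} = X + 2 X \left(-2 + X\right)$ ($a{\left(X \right)} = X + \left(-2 + X\right) 2 X = X + 2 X \left(-2 + X\right)$)
$\sqrt{\left(\left(4 - 6\right) - 34\right)^{2} + \frac{1}{1135 + a{\left(k{\left(0,7 \right)} \right)}}} = \sqrt{\left(\left(4 - 6\right) - 34\right)^{2} + \frac{1}{1135 + 9 \left(-3 + 2 \cdot 9\right)}} = \sqrt{\left(\left(4 - 6\right) - 34\right)^{2} + \frac{1}{1135 + 9 \left(-3 + 18\right)}} = \sqrt{\left(-2 - 34\right)^{2} + \frac{1}{1135 + 9 \cdot 15}} = \sqrt{\left(-36\right)^{2} + \frac{1}{1135 + 135}} = \sqrt{1296 + \frac{1}{1270}} = \sqrt{\frac{1645921}{1270}} = \frac{\sqrt{2090319670}}{1270}$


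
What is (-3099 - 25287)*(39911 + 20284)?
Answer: -1708695270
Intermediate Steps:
(-3099 - 25287)*(39911 + 20284) = -28386*60195 = -1708695270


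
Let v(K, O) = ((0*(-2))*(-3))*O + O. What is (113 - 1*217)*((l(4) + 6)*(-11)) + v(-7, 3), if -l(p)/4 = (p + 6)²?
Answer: -450733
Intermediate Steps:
v(K, O) = O (v(K, O) = (0*(-3))*O + O = 0*O + O = 0 + O = O)
l(p) = -4*(6 + p)² (l(p) = -4*(p + 6)² = -4*(6 + p)²)
(113 - 1*217)*((l(4) + 6)*(-11)) + v(-7, 3) = (113 - 1*217)*((-4*(6 + 4)² + 6)*(-11)) + 3 = (113 - 217)*((-4*10² + 6)*(-11)) + 3 = -104*(-4*100 + 6)*(-11) + 3 = -104*(-400 + 6)*(-11) + 3 = -(-40976)*(-11) + 3 = -104*4334 + 3 = -450736 + 3 = -450733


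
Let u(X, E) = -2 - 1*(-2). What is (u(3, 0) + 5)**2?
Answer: 25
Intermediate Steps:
u(X, E) = 0 (u(X, E) = -2 + 2 = 0)
(u(3, 0) + 5)**2 = (0 + 5)**2 = 5**2 = 25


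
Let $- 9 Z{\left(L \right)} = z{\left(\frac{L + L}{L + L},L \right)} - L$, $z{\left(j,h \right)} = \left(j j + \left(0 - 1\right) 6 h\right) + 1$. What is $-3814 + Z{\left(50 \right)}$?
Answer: $- \frac{11326}{3} \approx -3775.3$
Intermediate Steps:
$z{\left(j,h \right)} = 1 + j^{2} - 6 h$ ($z{\left(j,h \right)} = \left(j^{2} + \left(-1\right) 6 h\right) + 1 = \left(j^{2} - 6 h\right) + 1 = 1 + j^{2} - 6 h$)
$Z{\left(L \right)} = - \frac{2}{9} + \frac{7 L}{9}$ ($Z{\left(L \right)} = - \frac{\left(1 + \left(\frac{L + L}{L + L}\right)^{2} - 6 L\right) - L}{9} = - \frac{\left(1 + \left(\frac{2 L}{2 L}\right)^{2} - 6 L\right) - L}{9} = - \frac{\left(1 + \left(2 L \frac{1}{2 L}\right)^{2} - 6 L\right) - L}{9} = - \frac{\left(1 + 1^{2} - 6 L\right) - L}{9} = - \frac{\left(1 + 1 - 6 L\right) - L}{9} = - \frac{\left(2 - 6 L\right) - L}{9} = - \frac{2 - 7 L}{9} = - \frac{2}{9} + \frac{7 L}{9}$)
$-3814 + Z{\left(50 \right)} = -3814 + \left(- \frac{2}{9} + \frac{7}{9} \cdot 50\right) = -3814 + \left(- \frac{2}{9} + \frac{350}{9}\right) = -3814 + \frac{116}{3} = - \frac{11326}{3}$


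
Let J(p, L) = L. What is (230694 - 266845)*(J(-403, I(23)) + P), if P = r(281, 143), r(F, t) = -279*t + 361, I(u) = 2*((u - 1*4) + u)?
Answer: 1426229252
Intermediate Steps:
I(u) = -8 + 4*u (I(u) = 2*((u - 4) + u) = 2*((-4 + u) + u) = 2*(-4 + 2*u) = -8 + 4*u)
r(F, t) = 361 - 279*t
P = -39536 (P = 361 - 279*143 = 361 - 39897 = -39536)
(230694 - 266845)*(J(-403, I(23)) + P) = (230694 - 266845)*((-8 + 4*23) - 39536) = -36151*((-8 + 92) - 39536) = -36151*(84 - 39536) = -36151*(-39452) = 1426229252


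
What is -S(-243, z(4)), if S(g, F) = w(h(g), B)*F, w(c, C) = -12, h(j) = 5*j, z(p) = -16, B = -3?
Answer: -192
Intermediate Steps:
S(g, F) = -12*F
-S(-243, z(4)) = -(-12)*(-16) = -1*192 = -192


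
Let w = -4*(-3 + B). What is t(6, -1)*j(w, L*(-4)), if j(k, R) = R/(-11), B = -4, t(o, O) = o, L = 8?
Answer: 192/11 ≈ 17.455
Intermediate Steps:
w = 28 (w = -4*(-3 - 4) = -4*(-7) = 28)
j(k, R) = -R/11 (j(k, R) = R*(-1/11) = -R/11)
t(6, -1)*j(w, L*(-4)) = 6*(-8*(-4)/11) = 6*(-1/11*(-32)) = 6*(32/11) = 192/11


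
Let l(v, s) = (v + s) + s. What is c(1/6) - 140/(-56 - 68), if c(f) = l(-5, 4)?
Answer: 128/31 ≈ 4.1290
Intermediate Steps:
l(v, s) = v + 2*s (l(v, s) = (s + v) + s = v + 2*s)
c(f) = 3 (c(f) = -5 + 2*4 = -5 + 8 = 3)
c(1/6) - 140/(-56 - 68) = 3 - 140/(-56 - 68) = 3 - 140/(-124) = 3 - 1/124*(-140) = 3 + 35/31 = 128/31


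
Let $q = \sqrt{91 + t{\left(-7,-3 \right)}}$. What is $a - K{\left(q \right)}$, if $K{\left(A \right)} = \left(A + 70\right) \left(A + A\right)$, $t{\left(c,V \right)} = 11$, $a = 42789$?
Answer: $42585 - 140 \sqrt{102} \approx 41171.0$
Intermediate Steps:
$q = \sqrt{102}$ ($q = \sqrt{91 + 11} = \sqrt{102} \approx 10.1$)
$K{\left(A \right)} = 2 A \left(70 + A\right)$ ($K{\left(A \right)} = \left(70 + A\right) 2 A = 2 A \left(70 + A\right)$)
$a - K{\left(q \right)} = 42789 - 2 \sqrt{102} \left(70 + \sqrt{102}\right)$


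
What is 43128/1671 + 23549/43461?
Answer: 637912129/24207777 ≈ 26.352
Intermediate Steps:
43128/1671 + 23549/43461 = 43128*(1/1671) + 23549*(1/43461) = 14376/557 + 23549/43461 = 637912129/24207777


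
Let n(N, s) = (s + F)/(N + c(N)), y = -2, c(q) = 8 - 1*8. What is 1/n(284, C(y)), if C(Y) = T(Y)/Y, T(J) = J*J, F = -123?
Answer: -284/125 ≈ -2.2720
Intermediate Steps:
c(q) = 0 (c(q) = 8 - 8 = 0)
T(J) = J²
C(Y) = Y (C(Y) = Y²/Y = Y)
n(N, s) = (-123 + s)/N (n(N, s) = (s - 123)/(N + 0) = (-123 + s)/N)
1/n(284, C(y)) = 1/((-123 - 2)/284) = 1/((1/284)*(-125)) = 1/(-125/284) = -284/125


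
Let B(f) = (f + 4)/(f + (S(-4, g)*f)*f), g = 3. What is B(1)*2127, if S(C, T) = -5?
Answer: -10635/4 ≈ -2658.8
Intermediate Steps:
B(f) = (4 + f)/(f - 5*f²) (B(f) = (f + 4)/(f + (-5*f)*f) = (4 + f)/(f - 5*f²))
B(1)*2127 = ((4 + 1)/(1*(1 - 5*1)))*2127 = (1*5/(1 - 5))*2127 = (1*5/(-4))*2127 = (1*(-¼)*5)*2127 = -5/4*2127 = -10635/4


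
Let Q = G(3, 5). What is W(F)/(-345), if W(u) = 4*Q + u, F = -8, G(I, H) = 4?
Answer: -8/345 ≈ -0.023188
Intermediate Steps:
Q = 4
W(u) = 16 + u (W(u) = 4*4 + u = 16 + u)
W(F)/(-345) = (16 - 8)/(-345) = 8*(-1/345) = -8/345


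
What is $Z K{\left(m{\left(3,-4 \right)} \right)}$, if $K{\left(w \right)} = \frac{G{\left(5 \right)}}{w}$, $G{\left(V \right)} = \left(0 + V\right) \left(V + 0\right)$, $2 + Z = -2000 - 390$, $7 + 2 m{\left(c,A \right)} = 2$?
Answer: $23920$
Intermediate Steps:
$m{\left(c,A \right)} = - \frac{5}{2}$ ($m{\left(c,A \right)} = - \frac{7}{2} + \frac{1}{2} \cdot 2 = - \frac{7}{2} + 1 = - \frac{5}{2}$)
$Z = -2392$ ($Z = -2 - 2390 = -2392$)
$G{\left(V \right)} = V^{2}$ ($G{\left(V \right)} = V V = V^{2}$)
$K{\left(w \right)} = \frac{25}{w}$ ($K{\left(w \right)} = \frac{5^{2}}{w} = \frac{25}{w}$)
$Z K{\left(m{\left(3,-4 \right)} \right)} = - 2392 \frac{25}{- \frac{5}{2}} = - 2392 \cdot 25 \left(- \frac{2}{5}\right) = \left(-2392\right) \left(-10\right) = 23920$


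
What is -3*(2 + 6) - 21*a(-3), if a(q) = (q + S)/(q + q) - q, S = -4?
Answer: -223/2 ≈ -111.50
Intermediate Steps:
a(q) = -q + (-4 + q)/(2*q) (a(q) = (q - 4)/(q + q) - q = (-4 + q)/((2*q)) - q = (-4 + q)*(1/(2*q)) - q = (-4 + q)/(2*q) - q = -q + (-4 + q)/(2*q))
-3*(2 + 6) - 21*a(-3) = -3*(2 + 6) - 21*(½ - 1*(-3) - 2/(-3)) = -3*8 - 21*(½ + 3 - 2*(-⅓)) = -24 - 21*(½ + 3 + ⅔) = -24 - 21*25/6 = -24 - 175/2 = -223/2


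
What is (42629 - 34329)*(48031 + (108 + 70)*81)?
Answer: 518326700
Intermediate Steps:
(42629 - 34329)*(48031 + (108 + 70)*81) = 8300*(48031 + 178*81) = 8300*(48031 + 14418) = 8300*62449 = 518326700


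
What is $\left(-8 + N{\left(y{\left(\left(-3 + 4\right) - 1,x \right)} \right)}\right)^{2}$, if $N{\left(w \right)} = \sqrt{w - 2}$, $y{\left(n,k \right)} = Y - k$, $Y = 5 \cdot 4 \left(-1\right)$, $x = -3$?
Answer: $\left(8 - i \sqrt{19}\right)^{2} \approx 45.0 - 69.742 i$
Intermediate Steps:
$Y = -20$ ($Y = 20 \left(-1\right) = -20$)
$y{\left(n,k \right)} = -20 - k$
$N{\left(w \right)} = \sqrt{-2 + w}$
$\left(-8 + N{\left(y{\left(\left(-3 + 4\right) - 1,x \right)} \right)}\right)^{2} = \left(-8 + \sqrt{-2 - 17}\right)^{2} = \left(-8 + \sqrt{-19}\right)^{2} = \left(-8 + i \sqrt{19}\right)^{2}$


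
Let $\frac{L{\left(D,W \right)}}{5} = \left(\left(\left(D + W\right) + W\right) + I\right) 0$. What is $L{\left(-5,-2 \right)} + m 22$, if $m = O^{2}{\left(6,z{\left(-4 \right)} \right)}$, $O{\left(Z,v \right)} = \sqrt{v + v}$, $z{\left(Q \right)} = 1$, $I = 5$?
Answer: $44$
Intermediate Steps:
$O{\left(Z,v \right)} = \sqrt{2} \sqrt{v}$ ($O{\left(Z,v \right)} = \sqrt{2 v} = \sqrt{2} \sqrt{v}$)
$m = 2$ ($m = \left(\sqrt{2} \sqrt{1}\right)^{2} = \left(\sqrt{2} \cdot 1\right)^{2} = \left(\sqrt{2}\right)^{2} = 2$)
$L{\left(D,W \right)} = 0$ ($L{\left(D,W \right)} = 5 \left(\left(\left(D + W\right) + W\right) + 5\right) 0 = 5 \left(\left(D + 2 W\right) + 5\right) 0 = 5 \left(5 + D + 2 W\right) 0 = 5 \cdot 0 = 0$)
$L{\left(-5,-2 \right)} + m 22 = 0 + 2 \cdot 22 = 0 + 44 = 44$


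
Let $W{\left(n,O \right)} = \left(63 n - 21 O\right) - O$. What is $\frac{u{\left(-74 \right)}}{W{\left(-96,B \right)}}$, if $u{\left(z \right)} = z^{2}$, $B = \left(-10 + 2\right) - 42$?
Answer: $- \frac{1369}{1237} \approx -1.1067$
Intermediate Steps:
$B = -50$ ($B = -8 - 42 = -50$)
$W{\left(n,O \right)} = - 22 O + 63 n$ ($W{\left(n,O \right)} = \left(- 21 O + 63 n\right) - O = - 22 O + 63 n$)
$\frac{u{\left(-74 \right)}}{W{\left(-96,B \right)}} = \frac{\left(-74\right)^{2}}{\left(-22\right) \left(-50\right) + 63 \left(-96\right)} = \frac{5476}{1100 - 6048} = \frac{5476}{-4948} = 5476 \left(- \frac{1}{4948}\right) = - \frac{1369}{1237}$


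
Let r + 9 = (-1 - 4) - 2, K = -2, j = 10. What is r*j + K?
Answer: -162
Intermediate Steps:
r = -16 (r = -9 + ((-1 - 4) - 2) = -9 + (-5 - 2) = -9 - 7 = -16)
r*j + K = -16*10 - 2 = -160 - 2 = -162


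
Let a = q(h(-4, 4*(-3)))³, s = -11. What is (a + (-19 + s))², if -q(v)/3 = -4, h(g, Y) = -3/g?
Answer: 2883204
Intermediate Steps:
q(v) = 12 (q(v) = -3*(-4) = 12)
a = 1728 (a = 12³ = 1728)
(a + (-19 + s))² = (1728 + (-19 - 11))² = (1728 - 30)² = 1698² = 2883204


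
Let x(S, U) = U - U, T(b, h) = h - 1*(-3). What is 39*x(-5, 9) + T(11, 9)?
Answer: 12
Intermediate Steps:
T(b, h) = 3 + h (T(b, h) = h + 3 = 3 + h)
x(S, U) = 0
39*x(-5, 9) + T(11, 9) = 39*0 + (3 + 9) = 0 + 12 = 12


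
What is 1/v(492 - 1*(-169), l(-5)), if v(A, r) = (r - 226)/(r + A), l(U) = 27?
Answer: -688/199 ≈ -3.4573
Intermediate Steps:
v(A, r) = (-226 + r)/(A + r)
1/v(492 - 1*(-169), l(-5)) = 1/((-226 + 27)/((492 - 1*(-169)) + 27)) = 1/(-199/((492 + 169) + 27)) = 1/(-199/(661 + 27)) = 1/(-199/688) = -688/199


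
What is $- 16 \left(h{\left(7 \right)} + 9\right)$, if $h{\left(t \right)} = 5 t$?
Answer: $-704$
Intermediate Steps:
$- 16 \left(h{\left(7 \right)} + 9\right) = - 16 \left(5 \cdot 7 + 9\right) = - 16 \left(35 + 9\right) = \left(-16\right) 44 = -704$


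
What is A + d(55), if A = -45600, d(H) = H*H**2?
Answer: 120775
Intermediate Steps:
d(H) = H**3
A + d(55) = -45600 + 55**3 = -45600 + 166375 = 120775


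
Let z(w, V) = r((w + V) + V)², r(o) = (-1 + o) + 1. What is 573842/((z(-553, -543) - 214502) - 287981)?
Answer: 286921/1091919 ≈ 0.26277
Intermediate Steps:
r(o) = o
z(w, V) = (w + 2*V)² (z(w, V) = ((w + V) + V)² = ((V + w) + V)² = (w + 2*V)²)
573842/((z(-553, -543) - 214502) - 287981) = 573842/(((-553 + 2*(-543))² - 214502) - 287981) = 573842/(((-553 - 1086)² - 214502) - 287981) = 573842/(((-1639)² - 214502) - 287981) = 573842/((2686321 - 214502) - 287981) = 573842/(2471819 - 287981) = 573842/2183838 = 573842*(1/2183838) = 286921/1091919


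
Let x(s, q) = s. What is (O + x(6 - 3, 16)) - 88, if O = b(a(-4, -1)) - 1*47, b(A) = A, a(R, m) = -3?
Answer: -135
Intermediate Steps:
O = -50 (O = -3 - 1*47 = -3 - 47 = -50)
(O + x(6 - 3, 16)) - 88 = (-50 + (6 - 3)) - 88 = (-50 + 3) - 88 = -47 - 88 = -135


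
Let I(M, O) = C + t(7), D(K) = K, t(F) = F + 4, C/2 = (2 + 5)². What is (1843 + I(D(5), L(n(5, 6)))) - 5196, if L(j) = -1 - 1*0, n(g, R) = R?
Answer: -3244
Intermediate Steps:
C = 98 (C = 2*(2 + 5)² = 2*7² = 2*49 = 98)
t(F) = 4 + F
L(j) = -1 (L(j) = -1 + 0 = -1)
I(M, O) = 109 (I(M, O) = 98 + (4 + 7) = 98 + 11 = 109)
(1843 + I(D(5), L(n(5, 6)))) - 5196 = (1843 + 109) - 5196 = 1952 - 5196 = -3244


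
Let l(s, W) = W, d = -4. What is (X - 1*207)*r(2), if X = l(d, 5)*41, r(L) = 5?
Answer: -10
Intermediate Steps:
X = 205 (X = 5*41 = 205)
(X - 1*207)*r(2) = (205 - 1*207)*5 = (205 - 207)*5 = -2*5 = -10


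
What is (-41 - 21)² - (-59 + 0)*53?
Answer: 6971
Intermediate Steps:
(-41 - 21)² - (-59 + 0)*53 = (-62)² - (-59)*53 = 3844 - 1*(-3127) = 3844 + 3127 = 6971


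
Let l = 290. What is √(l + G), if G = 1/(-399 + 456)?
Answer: √942267/57 ≈ 17.030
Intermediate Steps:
G = 1/57 ≈ 0.017544
√(l + G) = √(290 + 1/57) = √(16531/57) = √942267/57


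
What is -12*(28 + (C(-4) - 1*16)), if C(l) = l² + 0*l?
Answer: -336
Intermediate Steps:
C(l) = l² (C(l) = l² + 0 = l²)
-12*(28 + (C(-4) - 1*16)) = -12*(28 + ((-4)² - 1*16)) = -12*(28 + (16 - 16)) = -12*(28 + 0) = -12*28 = -336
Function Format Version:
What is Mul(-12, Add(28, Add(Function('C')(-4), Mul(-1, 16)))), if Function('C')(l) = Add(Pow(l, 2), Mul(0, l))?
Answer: -336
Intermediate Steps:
Function('C')(l) = Pow(l, 2) (Function('C')(l) = Add(Pow(l, 2), 0) = Pow(l, 2))
Mul(-12, Add(28, Add(Function('C')(-4), Mul(-1, 16)))) = Mul(-12, Add(28, Add(Pow(-4, 2), Mul(-1, 16)))) = Mul(-12, Add(28, Add(16, -16))) = Mul(-12, Add(28, 0)) = Mul(-12, 28) = -336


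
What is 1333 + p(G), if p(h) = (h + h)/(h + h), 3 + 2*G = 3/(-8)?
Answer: 1334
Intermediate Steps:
G = -27/16 (G = -3/2 + (3/(-8))/2 = -3/2 + (-⅛*3)/2 = -3/2 + (½)*(-3/8) = -3/2 - 3/16 = -27/16 ≈ -1.6875)
p(h) = 1 (p(h) = (2*h)/((2*h)) = (2*h)*(1/(2*h)) = 1)
1333 + p(G) = 1333 + 1 = 1334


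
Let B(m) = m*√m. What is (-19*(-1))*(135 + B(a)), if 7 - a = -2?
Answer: 3078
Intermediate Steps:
a = 9 (a = 7 - 1*(-2) = 7 + 2 = 9)
B(m) = m^(3/2)
(-19*(-1))*(135 + B(a)) = (-19*(-1))*(135 + 9^(3/2)) = 19*(135 + 27) = 19*162 = 3078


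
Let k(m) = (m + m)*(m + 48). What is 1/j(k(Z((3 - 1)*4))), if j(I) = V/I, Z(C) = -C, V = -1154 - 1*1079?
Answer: 640/2233 ≈ 0.28661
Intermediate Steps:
V = -2233 (V = -1154 - 1079 = -2233)
k(m) = 2*m*(48 + m) (k(m) = (2*m)*(48 + m) = 2*m*(48 + m))
j(I) = -2233/I
1/j(k(Z((3 - 1)*4))) = 1/(-2233*(-1/(8*(3 - 1)*(48 - (3 - 1)*4)))) = 1/(-2233*(-1/(16*(48 - 2*4)))) = 1/(-2233*(-1/(16*(48 - 1*8)))) = 1/(-2233*(-1/(16*(48 - 8)))) = 1/(-2233/(2*(-8)*40)) = 1/(-2233/(-640)) = 1/(-2233*(-1/640)) = 1/(2233/640) = 640/2233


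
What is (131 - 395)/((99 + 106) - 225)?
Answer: 66/5 ≈ 13.200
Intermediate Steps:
(131 - 395)/((99 + 106) - 225) = -264/(205 - 225) = -264/(-20) = -264*(-1/20) = 66/5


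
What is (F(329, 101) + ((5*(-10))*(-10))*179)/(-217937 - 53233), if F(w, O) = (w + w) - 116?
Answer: -15007/45195 ≈ -0.33205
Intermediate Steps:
F(w, O) = -116 + 2*w (F(w, O) = 2*w - 116 = -116 + 2*w)
(F(329, 101) + ((5*(-10))*(-10))*179)/(-217937 - 53233) = ((-116 + 2*329) + ((5*(-10))*(-10))*179)/(-217937 - 53233) = ((-116 + 658) - 50*(-10)*179)/(-271170) = (542 + 500*179)*(-1/271170) = (542 + 89500)*(-1/271170) = 90042*(-1/271170) = -15007/45195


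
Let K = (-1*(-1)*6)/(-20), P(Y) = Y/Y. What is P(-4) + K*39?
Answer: -107/10 ≈ -10.700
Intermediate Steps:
P(Y) = 1
K = -3/10 (K = (1*6)*(-1/20) = 6*(-1/20) = -3/10 ≈ -0.30000)
P(-4) + K*39 = 1 - 3/10*39 = 1 - 117/10 = -107/10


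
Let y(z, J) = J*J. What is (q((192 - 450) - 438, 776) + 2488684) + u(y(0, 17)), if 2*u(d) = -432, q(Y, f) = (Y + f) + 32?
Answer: 2488580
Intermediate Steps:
y(z, J) = J**2
q(Y, f) = 32 + Y + f
u(d) = -216 (u(d) = (1/2)*(-432) = -216)
(q((192 - 450) - 438, 776) + 2488684) + u(y(0, 17)) = ((32 + ((192 - 450) - 438) + 776) + 2488684) - 216 = ((32 + (-258 - 438) + 776) + 2488684) - 216 = ((32 - 696 + 776) + 2488684) - 216 = (112 + 2488684) - 216 = 2488796 - 216 = 2488580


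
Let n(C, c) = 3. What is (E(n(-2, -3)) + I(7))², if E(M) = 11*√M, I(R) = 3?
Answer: 372 + 66*√3 ≈ 486.32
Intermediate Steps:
(E(n(-2, -3)) + I(7))² = (11*√3 + 3)² = (3 + 11*√3)²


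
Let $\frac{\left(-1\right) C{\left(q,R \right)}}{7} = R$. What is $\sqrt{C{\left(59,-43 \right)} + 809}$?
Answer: $\sqrt{1110} \approx 33.317$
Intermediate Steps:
$C{\left(q,R \right)} = - 7 R$
$\sqrt{C{\left(59,-43 \right)} + 809} = \sqrt{\left(-7\right) \left(-43\right) + 809} = \sqrt{301 + 809} = \sqrt{1110}$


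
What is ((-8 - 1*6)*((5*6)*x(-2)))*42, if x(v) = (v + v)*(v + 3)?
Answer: 70560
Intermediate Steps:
x(v) = 2*v*(3 + v) (x(v) = (2*v)*(3 + v) = 2*v*(3 + v))
((-8 - 1*6)*((5*6)*x(-2)))*42 = ((-8 - 1*6)*((5*6)*(2*(-2)*(3 - 2))))*42 = ((-8 - 6)*(30*(2*(-2)*1)))*42 = -420*(-4)*42 = -14*(-120)*42 = 1680*42 = 70560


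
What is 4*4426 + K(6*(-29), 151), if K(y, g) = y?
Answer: 17530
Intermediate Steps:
4*4426 + K(6*(-29), 151) = 4*4426 + 6*(-29) = 17704 - 174 = 17530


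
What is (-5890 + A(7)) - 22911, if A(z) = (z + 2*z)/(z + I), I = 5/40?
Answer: -547163/19 ≈ -28798.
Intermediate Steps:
I = ⅛ (I = 5*(1/40) = ⅛ ≈ 0.12500)
A(z) = 3*z/(⅛ + z) (A(z) = (z + 2*z)/(z + ⅛) = (3*z)/(⅛ + z) = 3*z/(⅛ + z))
(-5890 + A(7)) - 22911 = (-5890 + 24*7/(1 + 8*7)) - 22911 = (-5890 + 24*7/(1 + 56)) - 22911 = (-5890 + 24*7/57) - 22911 = (-5890 + 24*7*(1/57)) - 22911 = (-5890 + 56/19) - 22911 = -111854/19 - 22911 = -547163/19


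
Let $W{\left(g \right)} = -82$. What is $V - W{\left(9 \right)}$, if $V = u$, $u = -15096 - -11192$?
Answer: $-3822$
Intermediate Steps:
$u = -3904$ ($u = -15096 + 11192 = -3904$)
$V = -3904$
$V - W{\left(9 \right)} = -3904 - -82 = -3904 + 82 = -3822$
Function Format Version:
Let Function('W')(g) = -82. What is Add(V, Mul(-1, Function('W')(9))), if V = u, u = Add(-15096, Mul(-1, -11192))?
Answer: -3822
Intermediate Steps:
u = -3904 (u = Add(-15096, 11192) = -3904)
V = -3904
Add(V, Mul(-1, Function('W')(9))) = Add(-3904, Mul(-1, -82)) = Add(-3904, 82) = -3822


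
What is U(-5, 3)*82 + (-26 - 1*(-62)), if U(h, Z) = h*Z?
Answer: -1194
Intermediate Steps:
U(h, Z) = Z*h
U(-5, 3)*82 + (-26 - 1*(-62)) = (3*(-5))*82 + (-26 - 1*(-62)) = -15*82 + (-26 + 62) = -1230 + 36 = -1194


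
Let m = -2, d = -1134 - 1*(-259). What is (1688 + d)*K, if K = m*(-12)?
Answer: 19512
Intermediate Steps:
d = -875 (d = -1134 + 259 = -875)
K = 24 (K = -2*(-12) = 24)
(1688 + d)*K = (1688 - 875)*24 = 813*24 = 19512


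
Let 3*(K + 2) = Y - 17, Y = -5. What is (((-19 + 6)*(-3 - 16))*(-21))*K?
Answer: 48412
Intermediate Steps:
K = -28/3 (K = -2 + (-5 - 17)/3 = -2 + (1/3)*(-22) = -2 - 22/3 = -28/3 ≈ -9.3333)
(((-19 + 6)*(-3 - 16))*(-21))*K = (((-19 + 6)*(-3 - 16))*(-21))*(-28/3) = (-13*(-19)*(-21))*(-28/3) = (247*(-21))*(-28/3) = -5187*(-28/3) = 48412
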